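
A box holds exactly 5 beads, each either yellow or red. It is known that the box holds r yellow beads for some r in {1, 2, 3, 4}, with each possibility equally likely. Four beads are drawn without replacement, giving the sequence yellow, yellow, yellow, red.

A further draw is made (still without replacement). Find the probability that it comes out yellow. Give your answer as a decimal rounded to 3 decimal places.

Under each hypothesis, the probability of the observed sequence is: P(data | r = 1) = (1/5)(0/4) = 0; P(data | r = 2) = (2/5)(1/4)(0/3) = 0; P(data | r = 3) = (3/5)(2/4)(1/3)(2/2) = 1/10; P(data | r = 4) = (4/5)(3/4)(2/3)(1/2) = 1/5.
The prior-weighted likelihoods are 1/4 · 0 = 0, 1/4 · 0 = 0, 1/4 · 1/10 = 1/40, 1/4 · 1/5 = 1/20; these sum to 3/40.
Normalising, the posterior is P(r = 1 | data) = 0, P(r = 2 | data) = 0, P(r = 3 | data) = 1/3, P(r = 4 | data) = 2/3.
So P(yellow next | data) = Σ P(yellow next | H) P(H | data) = (0)(1/3) + (1)(2/3) = 2/3.

0.667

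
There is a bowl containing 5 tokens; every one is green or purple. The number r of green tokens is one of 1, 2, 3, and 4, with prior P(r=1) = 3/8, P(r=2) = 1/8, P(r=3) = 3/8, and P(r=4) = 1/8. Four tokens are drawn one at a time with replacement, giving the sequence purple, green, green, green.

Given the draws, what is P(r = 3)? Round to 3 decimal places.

The likelihood of the observed sequence under each hypothesis: P(data | r = 1) = (4/5)(1/5)(1/5)(1/5) = 0.0064; P(data | r = 2) = (3/5)(2/5)(2/5)(2/5) = 0.0384; P(data | r = 3) = (2/5)(3/5)(3/5)(3/5) = 0.0864; P(data | r = 4) = (1/5)(4/5)(4/5)(4/5) = 0.1024.
The prior-weighted likelihoods are 3/8 · 0.0064 = 0.0024, 1/8 · 0.0384 = 0.0048, 3/8 · 0.0864 = 0.0324, 1/8 · 0.1024 = 0.0128; these sum to 0.0524.
Hence P(r = 3 | data) = (0.0324) / (0.0524) = 0.61832.

0.618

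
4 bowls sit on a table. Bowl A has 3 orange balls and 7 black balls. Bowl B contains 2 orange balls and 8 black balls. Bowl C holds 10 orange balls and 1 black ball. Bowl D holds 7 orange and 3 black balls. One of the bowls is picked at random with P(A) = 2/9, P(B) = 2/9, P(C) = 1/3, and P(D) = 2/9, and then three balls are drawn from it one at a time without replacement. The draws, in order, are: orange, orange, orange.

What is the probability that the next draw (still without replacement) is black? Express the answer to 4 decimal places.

0.1939

Compute the likelihood of the observed sequence for each case: P(data | bowl A) = (3/10)(2/9)(1/8) = 1/120; P(data | bowl B) = (2/10)(1/9)(0/8) = 0; P(data | bowl C) = (10/11)(9/10)(8/9) = 8/11; P(data | bowl D) = (7/10)(6/9)(5/8) = 7/24.
Weighting by the prior gives 2/9 · 1/120 = 1/540, 2/9 · 0 = 0, 1/3 · 8/11 = 8/33, 2/9 · 7/24 = 7/108; summing to 17/55.
The posterior is then P(bowl A | data) = 0.0059913, P(bowl B | data) = 0, P(bowl C | data) = 0.78431, P(bowl D | data) = 0.20969.
The predictive probability is P(black next | data) = (1)(0.0059913) + (1/8)(0.78431) + (3/7)(0.20969) = 0.1939.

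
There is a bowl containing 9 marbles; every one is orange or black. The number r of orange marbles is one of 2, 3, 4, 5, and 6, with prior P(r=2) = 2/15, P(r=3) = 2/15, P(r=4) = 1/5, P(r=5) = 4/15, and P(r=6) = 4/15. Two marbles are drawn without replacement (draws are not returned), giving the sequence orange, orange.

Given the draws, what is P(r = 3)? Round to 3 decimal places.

Compute the likelihood of the observed sequence for each case: P(data | r = 2) = (2/9)(1/8) = 1/36; P(data | r = 3) = (3/9)(2/8) = 1/12; P(data | r = 4) = (4/9)(3/8) = 1/6; P(data | r = 5) = (5/9)(4/8) = 5/18; P(data | r = 6) = (6/9)(5/8) = 5/12.
Weighting by the prior gives 2/15 · 1/36 = 1/270, 2/15 · 1/12 = 1/90, 1/5 · 1/6 = 1/30, 4/15 · 5/18 = 2/27, 4/15 · 5/12 = 1/9; with total 7/30.
So P(r = 3 | data) = (1/90) / (7/30) = 1/21.

0.048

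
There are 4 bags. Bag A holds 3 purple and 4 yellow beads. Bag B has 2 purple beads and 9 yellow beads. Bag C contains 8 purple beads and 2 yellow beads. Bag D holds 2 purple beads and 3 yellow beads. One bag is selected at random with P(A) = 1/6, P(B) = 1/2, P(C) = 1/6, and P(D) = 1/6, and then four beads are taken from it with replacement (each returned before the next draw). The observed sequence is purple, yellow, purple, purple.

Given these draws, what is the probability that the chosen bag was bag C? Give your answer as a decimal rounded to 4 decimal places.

0.5106

Compute the likelihood of the observed sequence for each case: P(data | bag A) = (3/7)(4/7)(3/7)(3/7) = 0.044981; P(data | bag B) = (2/11)(9/11)(2/11)(2/11) = 0.0049177; P(data | bag C) = (8/10)(2/10)(8/10)(8/10) = 0.1024; P(data | bag D) = (2/5)(3/5)(2/5)(2/5) = 0.0384.
The prior-weighted likelihoods are 1/6 · 0.044981 = 0.0074969, 1/2 · 0.0049177 = 0.0024588, 1/6 · 0.1024 = 0.017067, 1/6 · 0.0384 = 0.0064; with total 0.033422.
Therefore the posterior P(bag C | data) = (0.017067) / (0.033422) = 0.51064.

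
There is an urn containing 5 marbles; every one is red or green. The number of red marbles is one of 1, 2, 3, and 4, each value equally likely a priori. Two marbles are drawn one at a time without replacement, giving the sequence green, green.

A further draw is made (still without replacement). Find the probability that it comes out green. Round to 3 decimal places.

Under each hypothesis, the probability of the observed sequence is: P(data | r = 1) = (4/5)(3/4) = 3/5; P(data | r = 2) = (3/5)(2/4) = 3/10; P(data | r = 3) = (2/5)(1/4) = 1/10; P(data | r = 4) = (1/5)(0/4) = 0.
The prior-weighted likelihoods are 1/4 · 3/5 = 3/20, 1/4 · 3/10 = 3/40, 1/4 · 1/10 = 1/40, 1/4 · 0 = 0; with total 1/4.
Normalising, the posterior is P(r = 1 | data) = 3/5, P(r = 2 | data) = 3/10, P(r = 3 | data) = 1/10, P(r = 4 | data) = 0.
Averaging over the posterior, P(green next | data) = (2/3)(3/5) + (1/3)(3/10) + (0)(1/10) = 1/2.

0.500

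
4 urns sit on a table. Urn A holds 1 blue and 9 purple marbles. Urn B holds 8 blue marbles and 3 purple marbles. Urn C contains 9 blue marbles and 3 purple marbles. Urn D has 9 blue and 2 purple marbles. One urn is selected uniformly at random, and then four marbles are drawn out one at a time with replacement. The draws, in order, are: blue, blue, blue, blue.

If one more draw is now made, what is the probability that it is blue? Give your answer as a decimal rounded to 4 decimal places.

0.7731

Under each hypothesis, the probability of the observed sequence is: P(data | urn A) = (1/10)(1/10)(1/10)(1/10) = 0.0001; P(data | urn B) = (8/11)(8/11)(8/11)(8/11) = 0.27976; P(data | urn C) = (9/12)(9/12)(9/12)(9/12) = 0.31641; P(data | urn D) = (9/11)(9/11)(9/11)(9/11) = 0.44813.
The prior-weighted likelihoods are 1/4 · 0.0001 = 2.5e-05, 1/4 · 0.27976 = 0.069941, 1/4 · 0.31641 = 0.079102, 1/4 · 0.44813 = 0.11203; these sum to 0.2611.
The posterior is then P(urn A | data) = 9.5749e-05, P(urn B | data) = 0.26787, P(urn C | data) = 0.30296, P(urn D | data) = 0.42908.
The predictive probability is P(blue next | data) = (1/10)(9.5749e-05) + (8/11)(0.26787) + (3/4)(0.30296) + (9/11)(0.42908) = 0.77311.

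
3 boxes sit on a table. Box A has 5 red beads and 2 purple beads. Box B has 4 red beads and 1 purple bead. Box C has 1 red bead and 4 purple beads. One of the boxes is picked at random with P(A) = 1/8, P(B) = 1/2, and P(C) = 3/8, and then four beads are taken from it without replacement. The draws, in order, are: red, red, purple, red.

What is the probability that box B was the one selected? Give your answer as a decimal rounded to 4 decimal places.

The likelihood of the observed sequence under each hypothesis: P(data | box A) = (5/7)(4/6)(2/5)(3/4) = 1/7; P(data | box B) = (4/5)(3/4)(1/3)(2/2) = 1/5; P(data | box C) = (1/5)(0/4) = 0.
Multiplying each by its prior: 1/8 · 1/7 = 1/56, 1/2 · 1/5 = 1/10, 3/8 · 0 = 0; these sum to 33/280.
By Bayes' rule, P(box B | data) = (1/10) / (33/280) = 28/33.

0.8485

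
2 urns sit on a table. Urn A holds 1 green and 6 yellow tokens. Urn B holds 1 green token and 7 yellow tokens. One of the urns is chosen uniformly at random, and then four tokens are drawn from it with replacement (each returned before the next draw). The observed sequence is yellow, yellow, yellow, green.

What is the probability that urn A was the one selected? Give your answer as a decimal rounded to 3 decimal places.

Compute the likelihood of the observed sequence for each case: P(data | urn A) = (6/7)(6/7)(6/7)(1/7) = 0.089963; P(data | urn B) = (7/8)(7/8)(7/8)(1/8) = 0.08374.
The prior-weighted likelihoods are 1/2 · 0.089963 = 0.044981, 1/2 · 0.08374 = 0.04187; summing to 0.086851.
Therefore the posterior P(urn A | data) = (0.044981) / (0.086851) = 0.51791.

0.518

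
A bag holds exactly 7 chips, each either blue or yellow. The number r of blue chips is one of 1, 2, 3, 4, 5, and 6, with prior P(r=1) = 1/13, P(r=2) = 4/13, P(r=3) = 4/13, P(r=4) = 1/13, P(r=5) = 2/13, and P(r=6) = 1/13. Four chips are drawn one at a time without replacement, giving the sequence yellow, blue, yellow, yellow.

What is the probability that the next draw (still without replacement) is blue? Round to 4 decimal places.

0.4123

Under each hypothesis, the probability of the observed sequence is: P(data | r = 1) = (6/7)(1/6)(5/5)(4/4) = 1/7; P(data | r = 2) = (5/7)(2/6)(4/5)(3/4) = 1/7; P(data | r = 3) = (4/7)(3/6)(3/5)(2/4) = 3/35; P(data | r = 4) = (3/7)(4/6)(2/5)(1/4) = 1/35; P(data | r = 5) = (2/7)(5/6)(1/5)(0/4) = 0; P(data | r = 6) = (1/7)(6/6)(0/5) = 0.
The prior-weighted likelihoods are 1/13 · 1/7 = 1/91, 4/13 · 1/7 = 4/91, 4/13 · 3/35 = 12/455, 1/13 · 1/35 = 1/455, 2/13 · 0 = 0, 1/13 · 0 = 0; summing to 38/455.
The posterior is then P(r = 1 | data) = 5/38, P(r = 2 | data) = 10/19, P(r = 3 | data) = 6/19, P(r = 4 | data) = 1/38, P(r = 5 | data) = 0, P(r = 6 | data) = 0.
So P(blue next | data) = Σ P(blue next | H) P(H | data) = (0)(5/38) + (1/3)(10/19) + (2/3)(6/19) + (1)(1/38) = 47/114.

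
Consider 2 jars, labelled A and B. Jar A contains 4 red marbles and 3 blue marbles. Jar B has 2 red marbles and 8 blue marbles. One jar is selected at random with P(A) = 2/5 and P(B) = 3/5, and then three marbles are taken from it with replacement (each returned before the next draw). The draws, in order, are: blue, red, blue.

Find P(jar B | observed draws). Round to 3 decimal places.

For each hypothesis, P(data | H) works out to: P(data | jar A) = (3/7)(4/7)(3/7) = 0.10496; P(data | jar B) = (8/10)(2/10)(8/10) = 0.128.
The prior-weighted likelihoods are 2/5 · 0.10496 = 0.041983, 3/5 · 0.128 = 0.0768; these sum to 0.11878.
So P(jar B | data) = (0.0768) / (0.11878) = 0.64656.

0.647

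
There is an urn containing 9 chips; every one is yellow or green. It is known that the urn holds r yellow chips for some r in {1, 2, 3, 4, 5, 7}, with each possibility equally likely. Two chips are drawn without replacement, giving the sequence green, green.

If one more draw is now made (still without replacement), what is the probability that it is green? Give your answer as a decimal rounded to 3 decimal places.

0.661

For each hypothesis, P(data | H) works out to: P(data | r = 1) = (8/9)(7/8) = 7/9; P(data | r = 2) = (7/9)(6/8) = 7/12; P(data | r = 3) = (6/9)(5/8) = 5/12; P(data | r = 4) = (5/9)(4/8) = 5/18; P(data | r = 5) = (4/9)(3/8) = 1/6; P(data | r = 7) = (2/9)(1/8) = 1/36.
The prior-weighted likelihoods are 1/6 · 7/9 = 7/54, 1/6 · 7/12 = 7/72, 1/6 · 5/12 = 5/72, 1/6 · 5/18 = 5/108, 1/6 · 1/6 = 1/36, 1/6 · 1/36 = 1/216; with total 3/8.
Normalising, the posterior is P(r = 1 | data) = 28/81, P(r = 2 | data) = 7/27, P(r = 3 | data) = 5/27, P(r = 4 | data) = 10/81, P(r = 5 | data) = 2/27, P(r = 7 | data) = 1/81.
The predictive probability is P(green next | data) = (6/7)(28/81) + (5/7)(7/27) + (4/7)(5/27) + (3/7)(10/81) + (2/7)(2/27) + (0)(1/81) = 125/189.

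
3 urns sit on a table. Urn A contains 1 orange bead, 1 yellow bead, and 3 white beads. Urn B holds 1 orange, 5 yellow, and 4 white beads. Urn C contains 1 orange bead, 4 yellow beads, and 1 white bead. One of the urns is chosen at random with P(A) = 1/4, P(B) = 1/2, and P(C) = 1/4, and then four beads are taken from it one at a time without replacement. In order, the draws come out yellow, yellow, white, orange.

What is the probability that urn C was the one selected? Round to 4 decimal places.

0.5122

For each hypothesis, P(data | H) works out to: P(data | urn A) = (1/5)(0/4) = 0; P(data | urn B) = (5/10)(4/9)(4/8)(1/7) = 0.015873; P(data | urn C) = (4/6)(3/5)(1/4)(1/3) = 0.033333.
The prior-weighted likelihoods are 1/4 · 0 = 0, 1/2 · 0.015873 = 0.0079365, 1/4 · 0.033333 = 0.0083333; summing to 0.01627.
So P(urn C | data) = (0.0083333) / (0.01627) = 0.5122.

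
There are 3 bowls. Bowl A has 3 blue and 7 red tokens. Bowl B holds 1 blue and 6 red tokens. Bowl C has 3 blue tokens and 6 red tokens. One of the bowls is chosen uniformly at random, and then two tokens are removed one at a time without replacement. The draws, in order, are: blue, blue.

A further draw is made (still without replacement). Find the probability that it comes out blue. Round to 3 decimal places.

For each hypothesis, P(data | H) works out to: P(data | bowl A) = (3/10)(2/9) = 1/15; P(data | bowl B) = (1/7)(0/6) = 0; P(data | bowl C) = (3/9)(2/8) = 1/12.
The prior-weighted likelihoods are 1/3 · 1/15 = 1/45, 1/3 · 0 = 0, 1/3 · 1/12 = 1/36; with total 1/20.
Normalising, the posterior is P(bowl A | data) = 4/9, P(bowl B | data) = 0, P(bowl C | data) = 5/9.
So P(blue next | data) = Σ P(blue next | H) P(H | data) = (1/8)(4/9) + (1/7)(5/9) = 17/126.

0.135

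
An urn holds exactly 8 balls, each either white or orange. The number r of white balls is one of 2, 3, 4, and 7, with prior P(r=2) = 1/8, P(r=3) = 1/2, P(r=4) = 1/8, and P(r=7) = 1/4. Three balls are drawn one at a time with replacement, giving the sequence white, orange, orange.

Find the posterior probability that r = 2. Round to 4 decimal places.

0.1600

For each hypothesis, P(data | H) works out to: P(data | r = 2) = (2/8)(6/8)(6/8) = 0.14062; P(data | r = 3) = (3/8)(5/8)(5/8) = 0.14648; P(data | r = 4) = (4/8)(4/8)(4/8) = 0.125; P(data | r = 7) = (7/8)(1/8)(1/8) = 0.013672.
Weighting by the prior gives 1/8 · 0.14062 = 0.017578, 1/2 · 0.14648 = 0.073242, 1/8 · 0.125 = 0.015625, 1/4 · 0.013672 = 0.003418; summing to 0.10986.
Therefore the posterior P(r = 2 | data) = (0.017578) / (0.10986) = 0.16.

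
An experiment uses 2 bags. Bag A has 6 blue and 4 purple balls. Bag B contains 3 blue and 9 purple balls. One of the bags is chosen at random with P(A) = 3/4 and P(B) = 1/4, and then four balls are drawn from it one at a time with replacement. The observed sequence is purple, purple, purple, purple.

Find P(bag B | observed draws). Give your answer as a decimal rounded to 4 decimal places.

0.8047

Compute the likelihood of the observed sequence for each case: P(data | bag A) = (4/10)(4/10)(4/10)(4/10) = 0.0256; P(data | bag B) = (9/12)(9/12)(9/12)(9/12) = 0.31641.
Weighting by the prior gives 3/4 · 0.0256 = 0.0192, 1/4 · 0.31641 = 0.079102; summing to 0.098302.
Therefore the posterior P(bag B | data) = (0.079102) / (0.098302) = 0.80468.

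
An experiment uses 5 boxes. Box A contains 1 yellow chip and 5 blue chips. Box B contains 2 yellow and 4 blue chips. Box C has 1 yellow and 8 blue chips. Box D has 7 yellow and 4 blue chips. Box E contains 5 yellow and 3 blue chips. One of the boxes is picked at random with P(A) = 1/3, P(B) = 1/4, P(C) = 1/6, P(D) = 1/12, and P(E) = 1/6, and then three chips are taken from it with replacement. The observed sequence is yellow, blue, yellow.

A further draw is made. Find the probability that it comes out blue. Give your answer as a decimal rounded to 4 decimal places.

Under each hypothesis, the probability of the observed sequence is: P(data | box A) = (1/6)(5/6)(1/6) = 0.023148; P(data | box B) = (2/6)(4/6)(2/6) = 0.074074; P(data | box C) = (1/9)(8/9)(1/9) = 0.010974; P(data | box D) = (7/11)(4/11)(7/11) = 0.14726; P(data | box E) = (5/8)(3/8)(5/8) = 0.14648.
Weighting by the prior gives 1/3 · 0.023148 = 0.007716, 1/4 · 0.074074 = 0.018519, 1/6 · 0.010974 = 0.001829, 1/12 · 0.14726 = 0.012271, 1/6 · 0.14648 = 0.024414; these sum to 0.064749.
Dividing through by the total gives posterior P(box A | data) = 0.11917, P(box B | data) = 0.286, P(box C | data) = 0.028247, P(box D | data) = 0.18952, P(box E | data) = 0.37706.
So P(blue next | data) = Σ P(blue next | H) P(H | data) = (5/6)(0.11917) + (2/3)(0.286) + (8/9)(0.028247) + (4/11)(0.18952) + (3/8)(0.37706) = 0.5254.

0.5254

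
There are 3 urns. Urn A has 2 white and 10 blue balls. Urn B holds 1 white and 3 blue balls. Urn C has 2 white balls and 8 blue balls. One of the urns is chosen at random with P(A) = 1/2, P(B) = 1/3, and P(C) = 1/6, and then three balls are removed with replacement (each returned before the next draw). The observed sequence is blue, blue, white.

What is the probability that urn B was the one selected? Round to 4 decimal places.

Compute the likelihood of the observed sequence for each case: P(data | urn A) = (10/12)(10/12)(2/12) = 0.11574; P(data | urn B) = (3/4)(3/4)(1/4) = 0.14062; P(data | urn C) = (8/10)(8/10)(2/10) = 0.128.
Weighting by the prior gives 1/2 · 0.11574 = 0.05787, 1/3 · 0.14062 = 0.046875, 1/6 · 0.128 = 0.021333; with total 0.12608.
Therefore the posterior P(urn B | data) = (0.046875) / (0.12608) = 0.37179.

0.3718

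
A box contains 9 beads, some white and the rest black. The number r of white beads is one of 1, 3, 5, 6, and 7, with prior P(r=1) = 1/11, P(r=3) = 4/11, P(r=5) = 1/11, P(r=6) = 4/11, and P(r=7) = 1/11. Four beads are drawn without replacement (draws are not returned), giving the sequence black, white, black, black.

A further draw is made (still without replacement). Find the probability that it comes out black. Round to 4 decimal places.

0.6000

For each hypothesis, P(data | H) works out to: P(data | r = 1) = (8/9)(1/8)(7/7)(6/6) = 0.11111; P(data | r = 3) = (6/9)(3/8)(5/7)(4/6) = 0.11905; P(data | r = 5) = (4/9)(5/8)(3/7)(2/6) = 0.039683; P(data | r = 6) = (3/9)(6/8)(2/7)(1/6) = 0.011905; P(data | r = 7) = (2/9)(7/8)(1/7)(0/6) = 0.
Multiplying each by its prior: 1/11 · 0.11111 = 0.010101, 4/11 · 0.11905 = 0.04329, 1/11 · 0.039683 = 0.0036075, 4/11 · 0.011905 = 0.004329, 1/11 · 0 = 0; with total 0.061328.
The posterior is then P(r = 1 | data) = 0.16471, P(r = 3 | data) = 0.70588, P(r = 5 | data) = 0.058824, P(r = 6 | data) = 0.070588, P(r = 7 | data) = 0.
The predictive probability is P(black next | data) = (1)(0.16471) + (3/5)(0.70588) + (1/5)(0.058824) + (0)(0.070588) = 0.6.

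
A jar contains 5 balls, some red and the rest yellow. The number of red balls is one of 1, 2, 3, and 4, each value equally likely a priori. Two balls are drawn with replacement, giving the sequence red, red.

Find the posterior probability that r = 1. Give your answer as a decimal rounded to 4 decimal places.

Under each hypothesis, the probability of the observed sequence is: P(data | r = 1) = (1/5)(1/5) = 1/25; P(data | r = 2) = (2/5)(2/5) = 4/25; P(data | r = 3) = (3/5)(3/5) = 9/25; P(data | r = 4) = (4/5)(4/5) = 16/25.
The prior-weighted likelihoods are 1/4 · 1/25 = 1/100, 1/4 · 4/25 = 1/25, 1/4 · 9/25 = 9/100, 1/4 · 16/25 = 4/25; with total 3/10.
So P(r = 1 | data) = (1/100) / (3/10) = 1/30.

0.0333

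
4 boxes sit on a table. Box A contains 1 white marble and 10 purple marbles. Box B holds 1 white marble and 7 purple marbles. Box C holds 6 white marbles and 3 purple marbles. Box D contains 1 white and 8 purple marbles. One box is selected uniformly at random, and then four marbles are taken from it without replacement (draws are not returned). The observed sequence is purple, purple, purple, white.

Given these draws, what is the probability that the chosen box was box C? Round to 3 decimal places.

0.035

The likelihood of the observed sequence under each hypothesis: P(data | box A) = (10/11)(9/10)(8/9)(1/8) = 0.090909; P(data | box B) = (7/8)(6/7)(5/6)(1/5) = 0.125; P(data | box C) = (3/9)(2/8)(1/7)(6/6) = 0.011905; P(data | box D) = (8/9)(7/8)(6/7)(1/6) = 0.11111.
Multiplying each by its prior: 1/4 · 0.090909 = 0.022727, 1/4 · 0.125 = 0.03125, 1/4 · 0.011905 = 0.0029762, 1/4 · 0.11111 = 0.027778; summing to 0.084731.
Therefore the posterior P(box C | data) = (0.0029762) / (0.084731) = 0.035125.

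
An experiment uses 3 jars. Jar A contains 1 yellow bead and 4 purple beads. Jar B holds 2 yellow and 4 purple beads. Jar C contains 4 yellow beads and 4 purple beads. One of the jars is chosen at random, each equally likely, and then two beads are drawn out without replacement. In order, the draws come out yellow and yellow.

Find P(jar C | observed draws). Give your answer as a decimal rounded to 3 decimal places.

The likelihood of the observed sequence under each hypothesis: P(data | jar A) = (1/5)(0/4) = 0; P(data | jar B) = (2/6)(1/5) = 1/15; P(data | jar C) = (4/8)(3/7) = 3/14.
Multiplying each by its prior: 1/3 · 0 = 0, 1/3 · 1/15 = 1/45, 1/3 · 3/14 = 1/14; with total 59/630.
Hence P(jar C | data) = (1/14) / (59/630) = 45/59.

0.763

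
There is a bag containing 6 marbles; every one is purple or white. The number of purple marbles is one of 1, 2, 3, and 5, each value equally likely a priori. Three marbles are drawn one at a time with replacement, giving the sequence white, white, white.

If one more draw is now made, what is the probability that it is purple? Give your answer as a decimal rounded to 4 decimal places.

For each hypothesis, P(data | H) works out to: P(data | r = 1) = (5/6)(5/6)(5/6) = 125/216; P(data | r = 2) = (4/6)(4/6)(4/6) = 8/27; P(data | r = 3) = (3/6)(3/6)(3/6) = 1/8; P(data | r = 5) = (1/6)(1/6)(1/6) = 1/216.
The prior-weighted likelihoods are 1/4 · 125/216 = 125/864, 1/4 · 8/27 = 2/27, 1/4 · 1/8 = 1/32, 1/4 · 1/216 = 1/864; with total 217/864.
Normalising, the posterior is P(r = 1 | data) = 125/217, P(r = 2 | data) = 64/217, P(r = 3 | data) = 27/217, P(r = 5 | data) = 1/217.
So P(purple next | data) = Σ P(purple next | H) P(H | data) = (1/6)(125/217) + (1/3)(64/217) + (1/2)(27/217) + (5/6)(1/217) = 113/434.

0.2604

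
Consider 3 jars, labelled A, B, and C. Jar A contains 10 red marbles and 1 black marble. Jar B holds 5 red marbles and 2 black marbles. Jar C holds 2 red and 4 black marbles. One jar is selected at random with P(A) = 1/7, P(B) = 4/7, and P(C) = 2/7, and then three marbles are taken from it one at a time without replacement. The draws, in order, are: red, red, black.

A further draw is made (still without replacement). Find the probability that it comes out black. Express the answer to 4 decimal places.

Compute the likelihood of the observed sequence for each case: P(data | jar A) = (10/11)(9/10)(1/9) = 0.090909; P(data | jar B) = (5/7)(4/6)(2/5) = 0.19048; P(data | jar C) = (2/6)(1/5)(4/4) = 0.066667.
Multiplying each by its prior: 1/7 · 0.090909 = 0.012987, 4/7 · 0.19048 = 0.10884, 2/7 · 0.066667 = 0.019048; with total 0.14088.
The posterior is then P(jar A | data) = 0.092186, P(jar B | data) = 0.77261, P(jar C | data) = 0.13521.
Averaging over the posterior, P(black next | data) = (0)(0.092186) + (1/4)(0.77261) + (1)(0.13521) = 0.32836.

0.3284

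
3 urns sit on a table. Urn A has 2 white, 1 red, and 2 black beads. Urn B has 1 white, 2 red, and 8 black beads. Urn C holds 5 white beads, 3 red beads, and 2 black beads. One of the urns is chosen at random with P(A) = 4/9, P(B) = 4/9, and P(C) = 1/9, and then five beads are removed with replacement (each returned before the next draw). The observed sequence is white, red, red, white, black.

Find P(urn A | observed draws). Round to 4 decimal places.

0.6592

The likelihood of the observed sequence under each hypothesis: P(data | urn A) = (2/5)(1/5)(1/5)(2/5)(2/5) = 0.00256; P(data | urn B) = (1/11)(2/11)(2/11)(1/11)(8/11) = 0.00019869; P(data | urn C) = (5/10)(3/10)(3/10)(5/10)(2/10) = 0.0045.
The prior-weighted likelihoods are 4/9 · 0.00256 = 0.0011378, 4/9 · 0.00019869 = 8.8309e-05, 1/9 · 0.0045 = 0.0005; summing to 0.0017261.
By Bayes' rule, P(urn A | data) = (0.0011378) / (0.0017261) = 0.65917.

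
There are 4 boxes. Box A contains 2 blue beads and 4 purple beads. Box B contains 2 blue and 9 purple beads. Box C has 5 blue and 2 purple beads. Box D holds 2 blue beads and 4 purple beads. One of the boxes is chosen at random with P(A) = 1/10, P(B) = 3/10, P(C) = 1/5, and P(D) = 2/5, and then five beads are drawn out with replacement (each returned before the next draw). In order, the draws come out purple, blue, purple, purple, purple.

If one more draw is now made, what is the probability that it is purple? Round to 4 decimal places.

The likelihood of the observed sequence under each hypothesis: P(data | box A) = (4/6)(2/6)(4/6)(4/6)(4/6) = 0.065844; P(data | box B) = (9/11)(2/11)(9/11)(9/11)(9/11) = 0.081477; P(data | box C) = (2/7)(5/7)(2/7)(2/7)(2/7) = 0.0047599; P(data | box D) = (4/6)(2/6)(4/6)(4/6)(4/6) = 0.065844.
Weighting by the prior gives 1/10 · 0.065844 = 0.0065844, 3/10 · 0.081477 = 0.024443, 1/5 · 0.0047599 = 0.00095198, 2/5 · 0.065844 = 0.026337; with total 0.058317.
Dividing through by the total gives posterior P(box A | data) = 0.11291, P(box B | data) = 0.41914, P(box C | data) = 0.016324, P(box D | data) = 0.45163.
So P(purple next | data) = Σ P(purple next | H) P(H | data) = (2/3)(0.11291) + (9/11)(0.41914) + (2/7)(0.016324) + (2/3)(0.45163) = 0.72395.

0.7240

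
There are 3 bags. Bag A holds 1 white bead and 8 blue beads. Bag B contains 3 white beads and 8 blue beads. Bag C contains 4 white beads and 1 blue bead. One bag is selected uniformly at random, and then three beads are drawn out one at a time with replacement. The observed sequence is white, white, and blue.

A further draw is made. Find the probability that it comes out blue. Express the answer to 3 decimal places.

For each hypothesis, P(data | H) works out to: P(data | bag A) = (1/9)(1/9)(8/9) = 0.010974; P(data | bag B) = (3/11)(3/11)(8/11) = 0.054095; P(data | bag C) = (4/5)(4/5)(1/5) = 0.128.
The prior-weighted likelihoods are 1/3 · 0.010974 = 0.003658, 1/3 · 0.054095 = 0.018032, 1/3 · 0.128 = 0.042667; summing to 0.064356.
The posterior is then P(bag A | data) = 0.05684, P(bag B | data) = 0.28018, P(bag C | data) = 0.66298.
So P(blue next | data) = Σ P(blue next | H) P(H | data) = (8/9)(0.05684) + (8/11)(0.28018) + (1/5)(0.66298) = 0.38689.

0.387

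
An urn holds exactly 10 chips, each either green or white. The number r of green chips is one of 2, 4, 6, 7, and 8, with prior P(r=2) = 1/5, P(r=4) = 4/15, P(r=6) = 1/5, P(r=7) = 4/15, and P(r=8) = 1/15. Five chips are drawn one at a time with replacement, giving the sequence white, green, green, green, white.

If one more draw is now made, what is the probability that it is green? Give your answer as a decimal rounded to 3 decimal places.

Under each hypothesis, the probability of the observed sequence is: P(data | r = 2) = (8/10)(2/10)(2/10)(2/10)(8/10) = 0.00512; P(data | r = 4) = (6/10)(4/10)(4/10)(4/10)(6/10) = 0.02304; P(data | r = 6) = (4/10)(6/10)(6/10)(6/10)(4/10) = 0.03456; P(data | r = 7) = (3/10)(7/10)(7/10)(7/10)(3/10) = 0.03087; P(data | r = 8) = (2/10)(8/10)(8/10)(8/10)(2/10) = 0.02048.
The prior-weighted likelihoods are 1/5 · 0.00512 = 0.001024, 4/15 · 0.02304 = 0.006144, 1/5 · 0.03456 = 0.006912, 4/15 · 0.03087 = 0.008232, 1/15 · 0.02048 = 0.0013653; these sum to 0.023677.
The posterior is then P(r = 2 | data) = 0.043248, P(r = 4 | data) = 0.25949, P(r = 6 | data) = 0.29192, P(r = 7 | data) = 0.34767, P(r = 8 | data) = 0.057664.
Averaging over the posterior, P(green next | data) = (1/5)(0.043248) + (2/5)(0.25949) + (3/5)(0.29192) + (7/10)(0.34767) + (4/5)(0.057664) = 0.5771.

0.577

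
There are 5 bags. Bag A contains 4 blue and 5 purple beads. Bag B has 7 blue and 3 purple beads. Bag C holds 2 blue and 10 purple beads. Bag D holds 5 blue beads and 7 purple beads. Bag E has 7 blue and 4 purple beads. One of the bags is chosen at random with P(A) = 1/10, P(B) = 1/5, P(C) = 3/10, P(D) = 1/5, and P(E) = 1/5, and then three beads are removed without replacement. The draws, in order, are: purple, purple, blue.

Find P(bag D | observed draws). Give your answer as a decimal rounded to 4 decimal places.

For each hypothesis, P(data | H) works out to: P(data | bag A) = (5/9)(4/8)(4/7) = 0.15873; P(data | bag B) = (3/10)(2/9)(7/8) = 0.058333; P(data | bag C) = (10/12)(9/11)(2/10) = 0.13636; P(data | bag D) = (7/12)(6/11)(5/10) = 0.15909; P(data | bag E) = (4/11)(3/10)(7/9) = 0.084848.
Multiplying each by its prior: 1/10 · 0.15873 = 0.015873, 1/5 · 0.058333 = 0.011667, 3/10 · 0.13636 = 0.040909, 1/5 · 0.15909 = 0.031818, 1/5 · 0.084848 = 0.01697; these sum to 0.11724.
So P(bag D | data) = (0.031818) / (0.11724) = 0.2714.

0.2714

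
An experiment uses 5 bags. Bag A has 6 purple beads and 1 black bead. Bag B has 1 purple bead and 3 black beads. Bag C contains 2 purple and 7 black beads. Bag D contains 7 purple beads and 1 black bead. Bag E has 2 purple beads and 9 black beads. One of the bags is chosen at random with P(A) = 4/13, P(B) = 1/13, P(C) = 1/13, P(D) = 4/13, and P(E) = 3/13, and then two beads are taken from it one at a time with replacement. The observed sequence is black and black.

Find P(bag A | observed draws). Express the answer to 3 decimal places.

For each hypothesis, P(data | H) works out to: P(data | bag A) = (1/7)(1/7) = 0.020408; P(data | bag B) = (3/4)(3/4) = 0.5625; P(data | bag C) = (7/9)(7/9) = 0.60494; P(data | bag D) = (1/8)(1/8) = 0.015625; P(data | bag E) = (9/11)(9/11) = 0.66942.
Multiplying each by its prior: 4/13 · 0.020408 = 0.0062794, 1/13 · 0.5625 = 0.043269, 1/13 · 0.60494 = 0.046534, 4/13 · 0.015625 = 0.0048077, 3/13 · 0.66942 = 0.15448; summing to 0.25537.
By Bayes' rule, P(bag A | data) = (0.0062794) / (0.25537) = 0.024589.

0.025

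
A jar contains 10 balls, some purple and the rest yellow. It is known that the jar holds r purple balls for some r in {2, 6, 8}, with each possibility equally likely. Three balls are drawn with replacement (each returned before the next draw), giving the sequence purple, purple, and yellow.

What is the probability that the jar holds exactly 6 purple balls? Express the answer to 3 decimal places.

0.474

Under each hypothesis, the probability of the observed sequence is: P(data | r = 2) = (2/10)(2/10)(8/10) = 4/125; P(data | r = 6) = (6/10)(6/10)(4/10) = 18/125; P(data | r = 8) = (8/10)(8/10)(2/10) = 16/125.
The prior-weighted likelihoods are 1/3 · 4/125 = 4/375, 1/3 · 18/125 = 6/125, 1/3 · 16/125 = 16/375; these sum to 38/375.
Hence P(r = 6 | data) = (6/125) / (38/375) = 9/19.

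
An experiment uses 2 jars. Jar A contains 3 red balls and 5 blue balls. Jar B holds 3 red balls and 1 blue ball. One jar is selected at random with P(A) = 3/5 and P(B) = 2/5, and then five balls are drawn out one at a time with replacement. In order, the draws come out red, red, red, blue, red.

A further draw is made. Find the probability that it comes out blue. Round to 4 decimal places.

0.3212

Compute the likelihood of the observed sequence for each case: P(data | jar A) = (3/8)(3/8)(3/8)(5/8)(3/8) = 0.01236; P(data | jar B) = (3/4)(3/4)(3/4)(1/4)(3/4) = 0.079102.
The prior-weighted likelihoods are 3/5 · 0.01236 = 0.0074158, 2/5 · 0.079102 = 0.031641; these sum to 0.039056.
Normalising, the posterior is P(jar A | data) = 0.18987, P(jar B | data) = 0.81013.
So P(blue next | data) = Σ P(blue next | H) P(H | data) = (5/8)(0.18987) + (1/4)(0.81013) = 0.3212.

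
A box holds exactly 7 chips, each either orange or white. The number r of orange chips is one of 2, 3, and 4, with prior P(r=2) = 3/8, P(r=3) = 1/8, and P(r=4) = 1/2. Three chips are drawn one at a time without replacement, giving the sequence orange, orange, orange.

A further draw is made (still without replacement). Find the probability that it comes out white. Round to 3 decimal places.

Under each hypothesis, the probability of the observed sequence is: P(data | r = 2) = (2/7)(1/6)(0/5) = 0; P(data | r = 3) = (3/7)(2/6)(1/5) = 1/35; P(data | r = 4) = (4/7)(3/6)(2/5) = 4/35.
The prior-weighted likelihoods are 3/8 · 0 = 0, 1/8 · 1/35 = 1/280, 1/2 · 4/35 = 2/35; summing to 17/280.
Dividing through by the total gives posterior P(r = 2 | data) = 0, P(r = 3 | data) = 1/17, P(r = 4 | data) = 16/17.
The predictive probability is P(white next | data) = (1)(1/17) + (3/4)(16/17) = 13/17.

0.765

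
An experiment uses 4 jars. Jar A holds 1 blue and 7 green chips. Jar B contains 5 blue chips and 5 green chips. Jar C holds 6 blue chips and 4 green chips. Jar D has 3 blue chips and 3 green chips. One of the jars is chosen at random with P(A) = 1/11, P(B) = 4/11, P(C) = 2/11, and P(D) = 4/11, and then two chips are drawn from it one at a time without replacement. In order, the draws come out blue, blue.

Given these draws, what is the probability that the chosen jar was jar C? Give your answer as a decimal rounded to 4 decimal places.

For each hypothesis, P(data | H) works out to: P(data | jar A) = (1/8)(0/7) = 0; P(data | jar B) = (5/10)(4/9) = 2/9; P(data | jar C) = (6/10)(5/9) = 1/3; P(data | jar D) = (3/6)(2/5) = 1/5.
Multiplying each by its prior: 1/11 · 0 = 0, 4/11 · 2/9 = 8/99, 2/11 · 1/3 = 2/33, 4/11 · 1/5 = 4/55; summing to 106/495.
So P(jar C | data) = (2/33) / (106/495) = 15/53.

0.2830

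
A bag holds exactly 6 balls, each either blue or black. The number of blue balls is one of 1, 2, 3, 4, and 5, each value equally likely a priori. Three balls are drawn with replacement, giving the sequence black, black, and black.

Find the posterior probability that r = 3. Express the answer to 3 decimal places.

The likelihood of the observed sequence under each hypothesis: P(data | r = 1) = (5/6)(5/6)(5/6) = 0.5787; P(data | r = 2) = (4/6)(4/6)(4/6) = 0.2963; P(data | r = 3) = (3/6)(3/6)(3/6) = 0.125; P(data | r = 4) = (2/6)(2/6)(2/6) = 0.037037; P(data | r = 5) = (1/6)(1/6)(1/6) = 0.0046296.
Weighting by the prior gives 1/5 · 0.5787 = 0.11574, 1/5 · 0.2963 = 0.059259, 1/5 · 0.125 = 0.025, 1/5 · 0.037037 = 0.0074074, 1/5 · 0.0046296 = 0.00092593; summing to 0.20833.
Hence P(r = 3 | data) = (0.025) / (0.20833) = 0.12.

0.120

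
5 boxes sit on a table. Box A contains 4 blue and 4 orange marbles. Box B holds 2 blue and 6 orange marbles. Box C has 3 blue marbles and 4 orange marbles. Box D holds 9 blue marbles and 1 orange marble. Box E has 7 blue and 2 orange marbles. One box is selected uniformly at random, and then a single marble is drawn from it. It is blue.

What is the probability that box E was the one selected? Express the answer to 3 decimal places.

The likelihood of this draw under each hypothesis: P(data | box A) = (4/8) = 0.5; P(data | box B) = (2/8) = 0.25; P(data | box C) = (3/7) = 0.42857; P(data | box D) = (9/10) = 0.9; P(data | box E) = (7/9) = 0.77778.
Multiplying each by its prior: 1/5 · 0.5 = 0.1, 1/5 · 0.25 = 0.05, 1/5 · 0.42857 = 0.085714, 1/5 · 0.9 = 0.18, 1/5 · 0.77778 = 0.15556; with total 0.57127.
Therefore the posterior P(box E | data) = (0.15556) / (0.57127) = 0.2723.

0.272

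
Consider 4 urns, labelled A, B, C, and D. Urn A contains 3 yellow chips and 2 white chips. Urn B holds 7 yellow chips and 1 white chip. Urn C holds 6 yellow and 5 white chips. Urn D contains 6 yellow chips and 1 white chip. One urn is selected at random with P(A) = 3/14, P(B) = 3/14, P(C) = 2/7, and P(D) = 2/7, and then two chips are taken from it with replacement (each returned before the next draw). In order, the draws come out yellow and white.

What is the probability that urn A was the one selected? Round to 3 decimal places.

0.285

Compute the likelihood of the observed sequence for each case: P(data | urn A) = (3/5)(2/5) = 0.24; P(data | urn B) = (7/8)(1/8) = 0.10938; P(data | urn C) = (6/11)(5/11) = 0.24793; P(data | urn D) = (6/7)(1/7) = 0.12245.
Multiplying each by its prior: 3/14 · 0.24 = 0.051429, 3/14 · 0.10938 = 0.023438, 2/7 · 0.24793 = 0.070838, 2/7 · 0.12245 = 0.034985; with total 0.18069.
Hence P(urn A | data) = (0.051429) / (0.18069) = 0.28462.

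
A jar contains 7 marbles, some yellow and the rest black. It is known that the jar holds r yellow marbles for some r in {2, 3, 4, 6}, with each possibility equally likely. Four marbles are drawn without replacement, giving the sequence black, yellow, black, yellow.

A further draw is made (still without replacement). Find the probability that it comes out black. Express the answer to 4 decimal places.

0.6087

Under each hypothesis, the probability of the observed sequence is: P(data | r = 2) = (5/7)(2/6)(4/5)(1/4) = 1/21; P(data | r = 3) = (4/7)(3/6)(3/5)(2/4) = 3/35; P(data | r = 4) = (3/7)(4/6)(2/5)(3/4) = 3/35; P(data | r = 6) = (1/7)(6/6)(0/5) = 0.
Multiplying each by its prior: 1/4 · 1/21 = 1/84, 1/4 · 3/35 = 3/140, 1/4 · 3/35 = 3/140, 1/4 · 0 = 0; with total 23/420.
Normalising, the posterior is P(r = 2 | data) = 5/23, P(r = 3 | data) = 9/23, P(r = 4 | data) = 9/23, P(r = 6 | data) = 0.
So P(black next | data) = Σ P(black next | H) P(H | data) = (1)(5/23) + (2/3)(9/23) + (1/3)(9/23) = 14/23.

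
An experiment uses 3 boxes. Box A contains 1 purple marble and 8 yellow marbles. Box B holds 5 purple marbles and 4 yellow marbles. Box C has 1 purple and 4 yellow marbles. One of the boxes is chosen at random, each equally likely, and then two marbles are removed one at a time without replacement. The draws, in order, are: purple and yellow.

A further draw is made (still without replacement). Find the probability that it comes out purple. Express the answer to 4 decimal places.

The likelihood of the observed sequence under each hypothesis: P(data | box A) = (1/9)(8/8) = 1/9; P(data | box B) = (5/9)(4/8) = 5/18; P(data | box C) = (1/5)(4/4) = 1/5.
The prior-weighted likelihoods are 1/3 · 1/9 = 1/27, 1/3 · 5/18 = 5/54, 1/3 · 1/5 = 1/15; with total 53/270.
Dividing through by the total gives posterior P(box A | data) = 10/53, P(box B | data) = 25/53, P(box C | data) = 18/53.
The predictive probability is P(purple next | data) = (0)(10/53) + (4/7)(25/53) + (0)(18/53) = 100/371.

0.2695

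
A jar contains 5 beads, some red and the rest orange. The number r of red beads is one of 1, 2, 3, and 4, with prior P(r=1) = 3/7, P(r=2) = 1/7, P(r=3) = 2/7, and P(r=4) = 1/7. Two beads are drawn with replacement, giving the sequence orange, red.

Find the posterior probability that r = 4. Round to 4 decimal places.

0.1176

Compute the likelihood of the observed sequence for each case: P(data | r = 1) = (4/5)(1/5) = 4/25; P(data | r = 2) = (3/5)(2/5) = 6/25; P(data | r = 3) = (2/5)(3/5) = 6/25; P(data | r = 4) = (1/5)(4/5) = 4/25.
Multiplying each by its prior: 3/7 · 4/25 = 12/175, 1/7 · 6/25 = 6/175, 2/7 · 6/25 = 12/175, 1/7 · 4/25 = 4/175; these sum to 34/175.
Hence P(r = 4 | data) = (4/175) / (34/175) = 2/17.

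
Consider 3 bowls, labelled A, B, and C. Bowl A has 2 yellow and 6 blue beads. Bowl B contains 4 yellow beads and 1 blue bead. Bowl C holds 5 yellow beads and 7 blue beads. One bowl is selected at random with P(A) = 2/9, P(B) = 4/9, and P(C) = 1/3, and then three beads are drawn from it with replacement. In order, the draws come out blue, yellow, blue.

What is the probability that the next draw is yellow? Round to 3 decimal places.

The likelihood of the observed sequence under each hypothesis: P(data | bowl A) = (6/8)(2/8)(6/8) = 0.14062; P(data | bowl B) = (1/5)(4/5)(1/5) = 0.032; P(data | bowl C) = (7/12)(5/12)(7/12) = 0.14178.
Multiplying each by its prior: 2/9 · 0.14062 = 0.03125, 4/9 · 0.032 = 0.014222, 1/3 · 0.14178 = 0.047261; with total 0.092733.
The posterior is then P(bowl A | data) = 0.33699, P(bowl B | data) = 0.15337, P(bowl C | data) = 0.50964.
So P(yellow next | data) = Σ P(yellow next | H) P(H | data) = (1/4)(0.33699) + (4/5)(0.15337) + (5/12)(0.50964) = 0.41929.

0.419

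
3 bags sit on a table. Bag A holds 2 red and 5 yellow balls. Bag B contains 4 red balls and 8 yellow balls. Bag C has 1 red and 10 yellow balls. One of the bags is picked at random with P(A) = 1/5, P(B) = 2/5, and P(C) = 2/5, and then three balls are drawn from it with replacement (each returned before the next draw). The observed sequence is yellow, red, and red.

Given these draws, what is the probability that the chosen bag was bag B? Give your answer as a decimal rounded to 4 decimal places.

Under each hypothesis, the probability of the observed sequence is: P(data | bag A) = (5/7)(2/7)(2/7) = 0.058309; P(data | bag B) = (8/12)(4/12)(4/12) = 0.074074; P(data | bag C) = (10/11)(1/11)(1/11) = 0.0075131.
Multiplying each by its prior: 1/5 · 0.058309 = 0.011662, 2/5 · 0.074074 = 0.02963, 2/5 · 0.0075131 = 0.0030053; with total 0.044297.
Therefore the posterior P(bag B | data) = (0.02963) / (0.044297) = 0.66889.

0.6689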